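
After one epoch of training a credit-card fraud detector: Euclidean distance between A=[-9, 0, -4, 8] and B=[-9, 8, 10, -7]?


d = √((-9+ 9)² + (0-8)² + (-4-10)² + (8+ 7)²)
  = √(0 + 64 + 196 + 225)
  = √485 = 22.0227

22.0227


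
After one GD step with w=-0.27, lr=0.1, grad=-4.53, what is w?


w_new = w - α·∇
= -0.27 - 0.1·-4.53
= -0.27 + 0.453
= 0.183

0.183


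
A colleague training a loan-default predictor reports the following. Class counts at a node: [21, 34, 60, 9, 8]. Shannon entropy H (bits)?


Probabilities: [21/132, 34/132, 60/132, 9/132, 8/132] ≈ [0.1591, 0.2576, 0.4545, 0.0682, 0.0606]
H = -((21/132)·log₂(21/132) + (34/132)·log₂(34/132) + (60/132)·log₂(60/132) + (9/132)·log₂(9/132) + (8/132)·log₂(8/132))
  = 1.9523 bits

1.9523 bits


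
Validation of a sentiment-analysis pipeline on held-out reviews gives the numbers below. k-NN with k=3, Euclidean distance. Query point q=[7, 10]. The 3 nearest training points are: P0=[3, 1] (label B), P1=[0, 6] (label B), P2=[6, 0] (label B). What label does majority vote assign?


d(q,P0) = 9.8489  (label B)
d(q,P1) = 8.0623  (label B)
d(q,P2) = 10.0499  (label B)
Votes: A=0, B=3
Majority → B

B


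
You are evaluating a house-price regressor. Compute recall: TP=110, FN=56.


Recall = TP/(TP+FN)
= 110/(110+56)
= 110/166 = 66.27%

66.27%


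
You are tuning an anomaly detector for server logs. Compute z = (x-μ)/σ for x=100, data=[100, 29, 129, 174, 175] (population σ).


μ = 121.4, σ = 54.2092
z = (100 - 121.4)/54.2092 = -0.3948

-0.3948


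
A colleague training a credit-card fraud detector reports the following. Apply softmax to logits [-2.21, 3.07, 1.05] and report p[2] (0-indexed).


Exponentials: e^-2.21=0.1097, e^3.07=21.5419, e^1.05=2.8577
Sum = 24.5093
Softmax = [0.0045, 0.8789, 0.1166]
p[2] = 2.8577/24.5093 = 0.1166

0.1166


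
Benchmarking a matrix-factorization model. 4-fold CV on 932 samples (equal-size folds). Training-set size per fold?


Fold size = 932/4 = 233
Training per fold = 932 - 233 = 699

699


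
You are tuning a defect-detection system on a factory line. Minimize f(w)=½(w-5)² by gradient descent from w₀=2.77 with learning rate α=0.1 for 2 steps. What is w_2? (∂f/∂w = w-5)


step 1: grad = 2.77-5 = -2.23; w = 2.77 - 0.1·(-2.23) = 2.993
step 2: grad = 2.993-5 = -2.007; w = 2.993 - 0.1·(-2.007) = 3.1937

3.1937


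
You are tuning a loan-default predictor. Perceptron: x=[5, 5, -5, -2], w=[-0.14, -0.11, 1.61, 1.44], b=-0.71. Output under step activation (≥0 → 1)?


z = (5)·(-0.14) + (5)·(-0.11) + (-5)·(1.61) + (-2)·(1.44) - 0.71
  = -12.89
step(z) = 0 (z<0)

0


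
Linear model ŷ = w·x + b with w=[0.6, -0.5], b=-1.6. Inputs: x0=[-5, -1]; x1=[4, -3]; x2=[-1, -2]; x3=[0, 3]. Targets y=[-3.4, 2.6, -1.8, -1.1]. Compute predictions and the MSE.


ŷ0 = (0.6)·(-5) + (-0.5)·(-1) - 1.6 = -4.1
ŷ1 = (0.6)·(4) + (-0.5)·(-3) - 1.6 = 2.3
ŷ2 = (0.6)·(-1) + (-0.5)·(-2) - 1.6 = -1.2
ŷ3 = (0.6)·(0) + (-0.5)·(3) - 1.6 = -3.1
errors² = [0.49, 0.09, 0.36, 4.0]
MSE = 4.9400/4 = 1.235

1.235


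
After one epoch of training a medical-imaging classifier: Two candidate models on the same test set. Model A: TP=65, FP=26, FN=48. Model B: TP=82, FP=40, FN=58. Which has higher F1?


Model A: P=65/91=0.7143, R=65/113=0.5752, F1=2PR/(P+R)=2TP/(2TP+FP+FN)=130/204=0.6373
Model B: P=82/122=0.6721, R=82/140=0.5857, F1=2PR/(P+R)=2TP/(2TP+FP+FN)=164/262=0.626
0.6373 > 0.626 → Model A

Model A


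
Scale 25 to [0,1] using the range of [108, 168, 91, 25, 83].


min=25, max=168
(25-25)/(168-25) = 0/143 = 0.0

0.0


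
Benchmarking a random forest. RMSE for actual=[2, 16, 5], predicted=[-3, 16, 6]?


MSE = 26/3 = 8.6667
RMSE = √(26/3) = 2.9439

2.9439


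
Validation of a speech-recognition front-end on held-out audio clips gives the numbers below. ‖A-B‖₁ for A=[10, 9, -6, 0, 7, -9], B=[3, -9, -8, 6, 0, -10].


d = |10-3| + |9+ 9| + |-6+ 8| + |0-6| + |7-0| + |-9+ 10|
  = 7 + 18 + 2 + 6 + 7 + 1
  = 41

41


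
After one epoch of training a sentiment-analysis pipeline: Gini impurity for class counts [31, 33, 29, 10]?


Probabilities: [31/103, 33/103, 29/103, 10/103] ≈ [0.301, 0.3204, 0.2816, 0.0971]
Σpᵢ² = (961 + 1089 + 841 + 100)/103² = 2991/10609
Gini = 1 - Σpᵢ² = 1 - 2991/10609 = 0.7181

0.7181


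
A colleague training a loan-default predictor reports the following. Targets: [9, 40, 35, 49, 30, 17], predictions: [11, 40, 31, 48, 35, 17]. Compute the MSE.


Squared errors: (9-11)²=4, (40-40)²=0, (35-31)²=16, (49-48)²=1, (30-35)²=25, (17-17)²=0
Sum = 46
MSE = 46/6 = 23/3

23/3


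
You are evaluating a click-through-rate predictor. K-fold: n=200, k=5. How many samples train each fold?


Fold size = 200/5 = 40
Training per fold = 200 - 40 = 160

160


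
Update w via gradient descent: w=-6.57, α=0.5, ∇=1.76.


w_new = w - α·∇
= -6.57 - 0.5·1.76
= -6.57 - 0.88
= -7.45

-7.45


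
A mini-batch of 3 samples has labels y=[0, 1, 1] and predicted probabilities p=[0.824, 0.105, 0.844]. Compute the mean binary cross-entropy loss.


L[0] = -ln(1-0.824) = -ln(0.176) = 1.7373
L[1] = -ln(0.105) = 2.2538
L[2] = -ln(0.844) = 0.1696
mean = (1.7373 + 2.2538 + 0.1696)/3 = 1.3869

1.3869


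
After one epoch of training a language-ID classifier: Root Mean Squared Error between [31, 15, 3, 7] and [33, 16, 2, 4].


MSE = 15/4 = 3.75
RMSE = √(15/4) = 1.9365

1.9365


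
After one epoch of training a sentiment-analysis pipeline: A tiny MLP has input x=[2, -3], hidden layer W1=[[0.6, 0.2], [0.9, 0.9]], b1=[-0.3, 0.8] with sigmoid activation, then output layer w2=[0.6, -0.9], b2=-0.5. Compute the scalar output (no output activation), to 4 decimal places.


z1[0] = (0.6)·(2) + (0.2)·(-3) - 0.3 = 0.3
z1[1] = (0.9)·(2) + (0.9)·(-3) + 0.8 = -0.1
h = sigmoid(z1) = [0.5744, 0.475]
output = (0.6)·(0.5744) + (-0.9)·(0.475) - 0.5 = -0.5829

-0.5829


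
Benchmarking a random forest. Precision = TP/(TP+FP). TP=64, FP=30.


Precision = TP/(TP+FP)
= 64/(64+30)
= 64/94 = 68.09%

68.09%


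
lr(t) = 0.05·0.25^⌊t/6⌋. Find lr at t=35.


n_drops = ⌊35/6⌋ = 5
lr = 0.05·0.25^5 = 0.05·0.0009765625 = 0.000048828125

0.000048828125


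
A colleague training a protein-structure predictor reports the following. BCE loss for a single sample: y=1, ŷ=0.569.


BCE = -[y·ln(p) + (1-y)·ln(1-p)]
= -1·ln(0.569) - 0
= -ln(0.569) = 0.5639

0.5639


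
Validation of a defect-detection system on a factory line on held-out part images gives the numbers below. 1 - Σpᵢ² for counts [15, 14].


Probabilities: [15/29, 14/29] ≈ [0.5172, 0.4828]
Σpᵢ² = (225 + 196)/29² = 421/841
Gini = 1 - Σpᵢ² = 1 - 421/841 = 0.4994

0.4994


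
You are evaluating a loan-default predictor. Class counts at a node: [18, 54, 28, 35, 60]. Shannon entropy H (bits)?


Probabilities: [18/195, 54/195, 28/195, 35/195, 60/195] ≈ [0.0923, 0.2769, 0.1436, 0.1795, 0.3077]
H = -((18/195)·log₂(18/195) + (54/195)·log₂(54/195) + (28/195)·log₂(28/195) + (35/195)·log₂(35/195) + (60/195)·log₂(60/195))
  = 2.2003 bits

2.2003 bits


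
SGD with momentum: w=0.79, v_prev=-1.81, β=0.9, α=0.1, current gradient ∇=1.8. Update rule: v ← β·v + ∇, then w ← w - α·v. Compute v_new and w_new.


v_new = 0.9·-1.81 + 1.8 = -1.629 + 1.8 = 0.171
w_new = 0.79 - 0.1·0.171 = 0.79 - 0.0171 = 0.7729

v_new=0.171, w_new=0.7729


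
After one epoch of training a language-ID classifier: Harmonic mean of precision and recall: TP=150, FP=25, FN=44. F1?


Precision = 150/175 = 0.8571
Recall = 150/194 = 0.7732
F1 = 2·P·R/(P+R) = 2·TP/(2·TP+FP+FN) = 300/(300+25+44) = 300/369 = 0.813

0.813


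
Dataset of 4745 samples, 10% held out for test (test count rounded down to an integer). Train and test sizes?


Test = ⌊4745·10/100⌋ = 474
Train = 4745 - 474 = 4271

Train: 4271, Test: 474


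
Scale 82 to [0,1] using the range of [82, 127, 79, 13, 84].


min=13, max=127
(82-13)/(127-13) = 69/114 = 0.6053

0.6053


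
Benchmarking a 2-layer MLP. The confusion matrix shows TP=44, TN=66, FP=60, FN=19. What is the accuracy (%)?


Accuracy = (TP+TN)/(TP+TN+FP+FN)
= (44+66)/(189)
= 110/189 = 58.2%

58.2%


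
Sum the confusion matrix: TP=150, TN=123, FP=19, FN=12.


Total = TP + TN + FP + FN
= 150 + 123 + 19 + 12
= 304
(Predicted positive: 169, predicted negative: 135)

304


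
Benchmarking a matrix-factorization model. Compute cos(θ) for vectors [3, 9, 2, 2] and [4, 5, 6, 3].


A·B = 3·4 + 9·5 + 2·6 + 2·3 = 75
‖A‖ = √98 = 9.8995, ‖B‖ = √86 = 9.2736
cos = 75/(√98·√86) = 75/√8428 = 0.817

0.817


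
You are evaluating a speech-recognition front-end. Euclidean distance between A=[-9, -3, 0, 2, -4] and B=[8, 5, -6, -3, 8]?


d = √((-9-8)² + (-3-5)² + (0+ 6)² + (2+ 3)² + (-4-8)²)
  = √(289 + 64 + 36 + 25 + 144)
  = √558 = 23.622

23.622


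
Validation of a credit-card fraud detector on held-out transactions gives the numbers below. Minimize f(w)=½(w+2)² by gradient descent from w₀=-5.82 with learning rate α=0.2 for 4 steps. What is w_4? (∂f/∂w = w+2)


step 1: grad = -5.82+2 = -3.82; w = -5.82 - 0.2·(-3.82) = -5.056
step 2: grad = -5.056+2 = -3.056; w = -5.056 - 0.2·(-3.056) = -4.4448
step 3: grad = -4.4448+2 = -2.4448; w = -4.4448 - 0.2·(-2.4448) = -3.95584
step 4: grad = -3.95584+2 = -1.95584; w = -3.95584 - 0.2·(-1.95584) = -3.564672

-3.564672


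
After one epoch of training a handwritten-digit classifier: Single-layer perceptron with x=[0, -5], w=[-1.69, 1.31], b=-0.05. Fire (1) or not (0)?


z = (0)·(-1.69) + (-5)·(1.31) - 0.05
  = -6.6
step(z) = 0 (z<0)

0


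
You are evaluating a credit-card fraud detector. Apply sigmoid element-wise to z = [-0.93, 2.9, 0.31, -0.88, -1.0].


σ(-0.93) = 1/(1+e^0.93) = 0.2829
σ(2.9) = 1/(1+e^-2.9) = 0.9478
σ(0.31) = 1/(1+e^-0.31) = 0.5769
σ(-0.88) = 1/(1+e^0.88) = 0.2932
σ(-1.0) = 1/(1+e^1.0) = 0.2689
result = [0.2829, 0.9478, 0.5769, 0.2932, 0.2689]

[0.2829, 0.9478, 0.5769, 0.2932, 0.2689]


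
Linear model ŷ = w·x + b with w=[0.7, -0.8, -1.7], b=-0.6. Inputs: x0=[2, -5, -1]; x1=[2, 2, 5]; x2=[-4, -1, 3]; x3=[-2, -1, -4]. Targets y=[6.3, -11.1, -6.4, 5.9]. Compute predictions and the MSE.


ŷ0 = (0.7)·(2) + (-0.8)·(-5) + (-1.7)·(-1) - 0.6 = 6.5
ŷ1 = (0.7)·(2) + (-0.8)·(2) + (-1.7)·(5) - 0.6 = -9.3
ŷ2 = (0.7)·(-4) + (-0.8)·(-1) + (-1.7)·(3) - 0.6 = -7.7
ŷ3 = (0.7)·(-2) + (-0.8)·(-1) + (-1.7)·(-4) - 0.6 = 5.6
errors² = [0.04, 3.24, 1.69, 0.09]
MSE = 5.0600/4 = 1.265

1.265


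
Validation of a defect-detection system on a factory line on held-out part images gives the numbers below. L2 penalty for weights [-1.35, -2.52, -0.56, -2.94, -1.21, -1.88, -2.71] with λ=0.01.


‖w‖₂² = (-1.35)² + (-2.52)² + (-0.56)² + (-2.94)² + (-1.21)² + (-1.88)² + (-2.71)²
     = 1.8225 + 6.3504 + 0.3136 + 8.6436 + 1.4641 + 3.5344 + 7.3441
     = 29.4727
λ·‖w‖₂² = 0.01·29.4727 = 0.294727

0.294727


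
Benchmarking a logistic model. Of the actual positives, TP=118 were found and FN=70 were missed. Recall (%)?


Recall = TP/(TP+FN)
= 118/(118+70)
= 118/188 = 62.77%

62.77%


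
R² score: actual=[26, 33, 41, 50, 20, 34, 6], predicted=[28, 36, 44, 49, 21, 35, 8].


ȳ = 30
SS_res = Σ(y-ŷ)² = 29
SS_tot = Σ(y-ȳ)² = 1238
R² = 1 - SS_res/SS_tot = 1 - 0.0234 = 0.9766

0.9766


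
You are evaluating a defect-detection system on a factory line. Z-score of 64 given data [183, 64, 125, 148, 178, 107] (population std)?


μ = 134.1667, σ = 41.3175
z = (64 - 134.1667)/41.3175 = -1.6982

-1.6982


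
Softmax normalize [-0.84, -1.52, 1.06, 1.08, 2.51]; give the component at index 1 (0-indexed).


Exponentials: e^-0.84=0.4317, e^-1.52=0.2187, e^1.06=2.8864, e^1.08=2.9447, e^2.51=12.3049
Sum = 18.7864
Softmax = [0.023, 0.0116, 0.1536, 0.1567, 0.655]
p[1] = 0.2187/18.7864 = 0.0116

0.0116


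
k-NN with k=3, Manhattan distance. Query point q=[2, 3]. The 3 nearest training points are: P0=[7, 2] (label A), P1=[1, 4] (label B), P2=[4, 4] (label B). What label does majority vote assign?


d(q,P0) = 6  (label A)
d(q,P1) = 2  (label B)
d(q,P2) = 3  (label B)
Votes: A=1, B=2
Majority → B

B


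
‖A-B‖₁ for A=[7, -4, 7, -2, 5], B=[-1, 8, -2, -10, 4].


d = |7+ 1| + |-4-8| + |7+ 2| + |-2+ 10| + |5-4|
  = 8 + 12 + 9 + 8 + 1
  = 38

38


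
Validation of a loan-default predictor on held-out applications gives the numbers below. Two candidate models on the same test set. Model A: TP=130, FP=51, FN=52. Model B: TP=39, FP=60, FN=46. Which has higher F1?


Model A: P=130/181=0.7182, R=130/182=0.7143, F1=2PR/(P+R)=2TP/(2TP+FP+FN)=260/363=0.7163
Model B: P=39/99=0.3939, R=39/85=0.4588, F1=2PR/(P+R)=2TP/(2TP+FP+FN)=78/184=0.4239
0.7163 > 0.4239 → Model A

Model A


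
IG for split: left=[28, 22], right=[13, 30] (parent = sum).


Parent = [41, 52], H_parent = 0.9899
H_left = 0.9896 (n=50), H_right = 0.8841 (n=43)
H_children = (50/93)·0.9896 + (43/93)·0.8841 = 0.9408
IG = 0.9899 - 0.9408 = 0.0491

0.0491


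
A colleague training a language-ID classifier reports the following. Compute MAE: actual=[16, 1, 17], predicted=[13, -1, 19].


Absolute errors: |16-13|=3, |1+ 1|=2, |17-19|=2
Sum = 7
MAE = 7/3 = 7/3

7/3


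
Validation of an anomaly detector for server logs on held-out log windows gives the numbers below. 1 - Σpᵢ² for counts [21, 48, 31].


Probabilities: [21/100, 48/100, 31/100] ≈ [0.21, 0.48, 0.31]
Σpᵢ² = (441 + 2304 + 961)/100² = 3706/10000
Gini = 1 - Σpᵢ² = 1 - 3706/10000 = 0.6294

0.6294


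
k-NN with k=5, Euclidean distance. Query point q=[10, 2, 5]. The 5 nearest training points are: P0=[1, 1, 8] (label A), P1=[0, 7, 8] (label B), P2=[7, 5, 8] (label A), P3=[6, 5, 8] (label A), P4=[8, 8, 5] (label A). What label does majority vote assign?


d(q,P0) = 9.5394  (label A)
d(q,P1) = 11.5758  (label B)
d(q,P2) = 5.1962  (label A)
d(q,P3) = 5.831  (label A)
d(q,P4) = 6.3246  (label A)
Votes: A=4, B=1
Majority → A

A


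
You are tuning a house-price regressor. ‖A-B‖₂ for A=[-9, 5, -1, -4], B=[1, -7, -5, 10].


d = √((-9-1)² + (5+ 7)² + (-1+ 5)² + (-4-10)²)
  = √(100 + 144 + 16 + 196)
  = √456 = 21.3542

21.3542


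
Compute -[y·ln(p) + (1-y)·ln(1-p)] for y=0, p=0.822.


BCE = -[y·ln(p) + (1-y)·ln(1-p)]
= -0 - 1·ln(1-0.822)
= -ln(0.178) = 1.726

1.726


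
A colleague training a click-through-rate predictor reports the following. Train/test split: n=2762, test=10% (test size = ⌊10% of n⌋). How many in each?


Test = ⌊2762·10/100⌋ = 276
Train = 2762 - 276 = 2486

Train: 2486, Test: 276


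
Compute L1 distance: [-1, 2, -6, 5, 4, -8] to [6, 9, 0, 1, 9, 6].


d = |-1-6| + |2-9| + |-6-0| + |5-1| + |4-9| + |-8-6|
  = 7 + 7 + 6 + 4 + 5 + 14
  = 43

43


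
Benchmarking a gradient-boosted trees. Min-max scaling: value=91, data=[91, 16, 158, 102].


min=16, max=158
(91-16)/(158-16) = 75/142 = 0.5282

0.5282


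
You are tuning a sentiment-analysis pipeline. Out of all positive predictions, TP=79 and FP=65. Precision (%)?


Precision = TP/(TP+FP)
= 79/(79+65)
= 79/144 = 54.86%

54.86%


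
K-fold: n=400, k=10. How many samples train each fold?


Fold size = 400/10 = 40
Training per fold = 400 - 40 = 360

360


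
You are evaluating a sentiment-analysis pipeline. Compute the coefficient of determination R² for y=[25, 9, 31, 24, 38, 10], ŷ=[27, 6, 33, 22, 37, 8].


ȳ = 22.8333
SS_res = Σ(y-ŷ)² = 26
SS_tot = Σ(y-ȳ)² = 658.83
R² = 1 - SS_res/SS_tot = 1 - 0.0395 = 0.9605

0.9605


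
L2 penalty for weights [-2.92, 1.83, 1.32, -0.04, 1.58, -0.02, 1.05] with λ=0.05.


‖w‖₂² = (-2.92)² + (1.83)² + (1.32)² + (-0.04)² + (1.58)² + (-0.02)² + (1.05)²
     = 8.5264 + 3.3489 + 1.7424 + 0.0016 + 2.4964 + 0.0004 + 1.1025
     = 17.2186
λ·‖w‖₂² = 0.05·17.2186 = 0.86093

0.86093


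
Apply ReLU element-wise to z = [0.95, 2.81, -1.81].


ReLU(0.95) = max(0, 0.95) = 0.95
ReLU(2.81) = max(0, 2.81) = 2.81
ReLU(-1.81) = max(0, -1.81) = 0.0
result = [0.95, 2.81, 0.0]

[0.95, 2.81, 0.0]


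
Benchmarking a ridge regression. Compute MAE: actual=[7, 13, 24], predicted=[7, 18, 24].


Absolute errors: |7-7|=0, |13-18|=5, |24-24|=0
Sum = 5
MAE = 5/3 = 5/3

5/3


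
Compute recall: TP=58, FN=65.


Recall = TP/(TP+FN)
= 58/(58+65)
= 58/123 = 47.15%

47.15%


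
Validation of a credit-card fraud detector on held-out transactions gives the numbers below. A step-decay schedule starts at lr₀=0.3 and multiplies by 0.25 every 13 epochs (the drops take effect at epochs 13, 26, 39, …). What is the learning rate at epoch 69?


n_drops = ⌊69/13⌋ = 5
lr = 0.3·0.25^5 = 0.3·0.0009765625 = 0.00029296875

0.00029296875


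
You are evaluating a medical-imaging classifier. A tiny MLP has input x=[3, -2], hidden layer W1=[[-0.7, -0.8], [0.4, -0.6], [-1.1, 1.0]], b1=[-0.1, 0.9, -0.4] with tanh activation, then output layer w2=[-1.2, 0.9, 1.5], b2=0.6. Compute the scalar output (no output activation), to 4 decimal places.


z1[0] = (-0.7)·(3) + (-0.8)·(-2) - 0.1 = -0.6
z1[1] = (0.4)·(3) + (-0.6)·(-2) + 0.9 = 3.3
z1[2] = (-1.1)·(3) + (1.0)·(-2) - 0.4 = -5.7
h = tanh(z1) = [-0.537, 0.9973, -1.0]
output = (-1.2)·(-0.537) + (0.9)·(0.9973) + (1.5)·(-1.0) + 0.6 = 0.642

0.642


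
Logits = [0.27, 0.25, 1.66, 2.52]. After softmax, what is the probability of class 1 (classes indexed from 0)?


Exponentials: e^0.27=1.31, e^0.25=1.284, e^1.66=5.2593, e^2.52=12.4286
Sum = 20.2819
Softmax = [0.0646, 0.0633, 0.2593, 0.6128]
p[1] = 1.284/20.2819 = 0.0633

0.0633


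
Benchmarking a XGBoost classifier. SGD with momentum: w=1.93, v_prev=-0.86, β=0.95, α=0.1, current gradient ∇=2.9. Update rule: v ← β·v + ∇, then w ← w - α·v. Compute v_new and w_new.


v_new = 0.95·-0.86 + 2.9 = -0.817 + 2.9 = 2.083
w_new = 1.93 - 0.1·2.083 = 1.93 - 0.2083 = 1.7217

v_new=2.083, w_new=1.7217


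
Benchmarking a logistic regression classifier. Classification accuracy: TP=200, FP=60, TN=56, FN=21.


Accuracy = (TP+TN)/(TP+TN+FP+FN)
= (200+56)/(337)
= 256/337 = 75.96%

75.96%


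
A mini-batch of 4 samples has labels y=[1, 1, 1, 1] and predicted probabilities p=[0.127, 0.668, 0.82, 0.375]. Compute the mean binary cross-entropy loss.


L[0] = -ln(0.127) = 2.0636
L[1] = -ln(0.668) = 0.4035
L[2] = -ln(0.82) = 0.1985
L[3] = -ln(0.375) = 0.9808
mean = (2.0636 + 0.4035 + 0.1985 + 0.9808)/4 = 0.9116

0.9116


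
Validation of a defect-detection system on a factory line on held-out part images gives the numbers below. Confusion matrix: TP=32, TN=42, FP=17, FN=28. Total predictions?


Total = TP + TN + FP + FN
= 32 + 42 + 17 + 28
= 119
(Predicted positive: 49, predicted negative: 70)

119


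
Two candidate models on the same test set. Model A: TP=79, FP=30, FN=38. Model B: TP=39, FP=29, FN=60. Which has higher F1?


Model A: P=79/109=0.7248, R=79/117=0.6752, F1=2PR/(P+R)=2TP/(2TP+FP+FN)=158/226=0.6991
Model B: P=39/68=0.5735, R=39/99=0.3939, F1=2PR/(P+R)=2TP/(2TP+FP+FN)=78/167=0.4671
0.6991 > 0.4671 → Model A

Model A


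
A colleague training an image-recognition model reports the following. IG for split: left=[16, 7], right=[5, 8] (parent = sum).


Parent = [21, 15], H_parent = 0.9799
H_left = 0.8865 (n=23), H_right = 0.9612 (n=13)
H_children = (23/36)·0.8865 + (13/36)·0.9612 = 0.9135
IG = 0.9799 - 0.9135 = 0.0664

0.0664


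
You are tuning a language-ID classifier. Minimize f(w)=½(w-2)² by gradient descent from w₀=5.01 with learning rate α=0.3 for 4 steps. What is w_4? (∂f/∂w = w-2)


step 1: grad = 5.01-2 = 3.01; w = 5.01 - 0.3·(3.01) = 4.107
step 2: grad = 4.107-2 = 2.107; w = 4.107 - 0.3·(2.107) = 3.4749
step 3: grad = 3.4749-2 = 1.4749; w = 3.4749 - 0.3·(1.4749) = 3.03243
step 4: grad = 3.03243-2 = 1.03243; w = 3.03243 - 0.3·(1.03243) = 2.722701

2.722701


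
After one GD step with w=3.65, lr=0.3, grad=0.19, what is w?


w_new = w - α·∇
= 3.65 - 0.3·0.19
= 3.65 - 0.057
= 3.593

3.593


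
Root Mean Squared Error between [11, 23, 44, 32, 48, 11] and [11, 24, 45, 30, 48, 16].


MSE = 31/6 = 5.1667
RMSE = √(31/6) = 2.273

2.273


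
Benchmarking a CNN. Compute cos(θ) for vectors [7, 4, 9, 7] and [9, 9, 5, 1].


A·B = 7·9 + 4·9 + 9·5 + 7·1 = 151
‖A‖ = √195 = 13.9642, ‖B‖ = √188 = 13.7113
cos = 151/(√195·√188) = 151/√36660 = 0.7886

0.7886


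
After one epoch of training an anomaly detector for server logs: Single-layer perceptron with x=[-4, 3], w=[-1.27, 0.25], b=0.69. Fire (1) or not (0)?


z = (-4)·(-1.27) + (3)·(0.25) + 0.69
  = 6.52
step(z) = 1 (z≥0)

1


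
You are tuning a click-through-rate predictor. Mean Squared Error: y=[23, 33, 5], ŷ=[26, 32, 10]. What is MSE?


Squared errors: (23-26)²=9, (33-32)²=1, (5-10)²=25
Sum = 35
MSE = 35/3 = 35/3

35/3


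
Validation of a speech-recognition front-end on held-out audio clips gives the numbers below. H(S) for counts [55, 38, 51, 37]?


Probabilities: [55/181, 38/181, 51/181, 37/181] ≈ [0.3039, 0.2099, 0.2818, 0.2044]
H = -((55/181)·log₂(55/181) + (38/181)·log₂(38/181) + (51/181)·log₂(51/181) + (37/181)·log₂(37/181))
  = 1.9781 bits

1.9781 bits


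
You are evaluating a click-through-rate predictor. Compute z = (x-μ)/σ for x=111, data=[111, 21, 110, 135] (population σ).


μ = 94.25, σ = 43.459
z = (111 - 94.25)/43.459 = 0.3854

0.3854


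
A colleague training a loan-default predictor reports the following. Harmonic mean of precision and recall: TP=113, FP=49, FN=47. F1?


Precision = 113/162 = 0.6975
Recall = 113/160 = 0.7063
F1 = 2·P·R/(P+R) = 2·TP/(2·TP+FP+FN) = 226/(226+49+47) = 226/322 = 0.7019

0.7019


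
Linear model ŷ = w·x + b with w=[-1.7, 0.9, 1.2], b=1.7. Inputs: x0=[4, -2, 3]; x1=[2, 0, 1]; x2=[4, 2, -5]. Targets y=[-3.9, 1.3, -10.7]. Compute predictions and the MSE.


ŷ0 = (-1.7)·(4) + (0.9)·(-2) + (1.2)·(3) + 1.7 = -3.3
ŷ1 = (-1.7)·(2) + (0.9)·(0) + (1.2)·(1) + 1.7 = -0.5
ŷ2 = (-1.7)·(4) + (0.9)·(2) + (1.2)·(-5) + 1.7 = -9.3
errors² = [0.36, 3.24, 1.96]
MSE = 5.5600/3 = 1.8533

1.8533


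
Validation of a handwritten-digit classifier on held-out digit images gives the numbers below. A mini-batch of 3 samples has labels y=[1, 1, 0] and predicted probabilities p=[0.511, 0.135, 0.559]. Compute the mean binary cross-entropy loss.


L[0] = -ln(0.511) = 0.6714
L[1] = -ln(0.135) = 2.0025
L[2] = -ln(1-0.559) = -ln(0.441) = 0.8187
mean = (0.6714 + 2.0025 + 0.8187)/3 = 1.1642

1.1642


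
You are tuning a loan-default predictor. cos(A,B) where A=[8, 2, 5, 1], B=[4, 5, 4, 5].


A·B = 8·4 + 2·5 + 5·4 + 1·5 = 67
‖A‖ = √94 = 9.6954, ‖B‖ = √82 = 9.0554
cos = 67/(√94·√82) = 67/√7708 = 0.7631

0.7631


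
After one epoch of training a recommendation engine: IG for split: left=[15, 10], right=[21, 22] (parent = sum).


Parent = [36, 32], H_parent = 0.9975
H_left = 0.971 (n=25), H_right = 0.9996 (n=43)
H_children = (25/68)·0.971 + (43/68)·0.9996 = 0.9891
IG = 0.9975 - 0.9891 = 0.0084

0.0084


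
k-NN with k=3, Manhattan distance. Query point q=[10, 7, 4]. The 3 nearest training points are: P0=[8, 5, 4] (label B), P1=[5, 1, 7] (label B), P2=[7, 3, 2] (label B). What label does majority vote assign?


d(q,P0) = 4  (label B)
d(q,P1) = 14  (label B)
d(q,P2) = 9  (label B)
Votes: A=0, B=3
Majority → B

B


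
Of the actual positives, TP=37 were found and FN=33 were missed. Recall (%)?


Recall = TP/(TP+FN)
= 37/(37+33)
= 37/70 = 52.86%

52.86%


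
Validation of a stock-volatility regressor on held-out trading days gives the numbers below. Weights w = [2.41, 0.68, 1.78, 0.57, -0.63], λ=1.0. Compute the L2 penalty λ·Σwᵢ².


‖w‖₂² = (2.41)² + (0.68)² + (1.78)² + (0.57)² + (-0.63)²
     = 5.8081 + 0.4624 + 3.1684 + 0.3249 + 0.3969
     = 10.1607
λ·‖w‖₂² = 1.0·10.1607 = 10.1607

10.1607


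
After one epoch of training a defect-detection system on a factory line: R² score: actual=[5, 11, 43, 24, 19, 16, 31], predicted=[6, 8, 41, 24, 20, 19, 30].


ȳ = 21.2857
SS_res = Σ(y-ŷ)² = 25
SS_tot = Σ(y-ȳ)² = 977.43
R² = 1 - SS_res/SS_tot = 1 - 0.0256 = 0.9744

0.9744


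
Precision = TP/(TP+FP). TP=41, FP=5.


Precision = TP/(TP+FP)
= 41/(41+5)
= 41/46 = 89.13%

89.13%


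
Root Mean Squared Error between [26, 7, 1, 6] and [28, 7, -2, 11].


MSE = 38/4 = 9.5
RMSE = √(38/4) = 3.0822

3.0822


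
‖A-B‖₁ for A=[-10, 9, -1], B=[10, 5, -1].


d = |-10-10| + |9-5| + |-1+ 1|
  = 20 + 4 + 0
  = 24

24


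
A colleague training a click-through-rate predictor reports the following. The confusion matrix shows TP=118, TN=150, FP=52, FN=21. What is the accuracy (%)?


Accuracy = (TP+TN)/(TP+TN+FP+FN)
= (118+150)/(341)
= 268/341 = 78.59%

78.59%


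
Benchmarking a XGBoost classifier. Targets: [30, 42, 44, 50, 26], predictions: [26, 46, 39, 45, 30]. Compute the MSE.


Squared errors: (30-26)²=16, (42-46)²=16, (44-39)²=25, (50-45)²=25, (26-30)²=16
Sum = 98
MSE = 98/5 = 98/5

98/5


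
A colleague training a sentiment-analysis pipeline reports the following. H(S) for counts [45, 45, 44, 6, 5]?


Probabilities: [45/145, 45/145, 44/145, 6/145, 5/145] ≈ [0.3103, 0.3103, 0.3034, 0.0414, 0.0345]
H = -((45/145)·log₂(45/145) + (45/145)·log₂(45/145) + (44/145)·log₂(44/145) + (6/145)·log₂(6/145) + (5/145)·log₂(5/145))
  = 1.9275 bits

1.9275 bits


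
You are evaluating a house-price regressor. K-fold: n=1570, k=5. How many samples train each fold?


Fold size = 1570/5 = 314
Training per fold = 1570 - 314 = 1256

1256


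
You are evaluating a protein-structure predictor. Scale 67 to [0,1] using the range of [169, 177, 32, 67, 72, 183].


min=32, max=183
(67-32)/(183-32) = 35/151 = 0.2318

0.2318


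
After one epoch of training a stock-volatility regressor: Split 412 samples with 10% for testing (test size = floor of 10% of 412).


Test = ⌊412·10/100⌋ = 41
Train = 412 - 41 = 371

Train: 371, Test: 41


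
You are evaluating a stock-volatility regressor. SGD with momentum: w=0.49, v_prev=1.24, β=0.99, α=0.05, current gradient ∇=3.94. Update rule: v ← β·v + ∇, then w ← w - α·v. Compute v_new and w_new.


v_new = 0.99·1.24 + 3.94 = 1.2276 + 3.94 = 5.1676
w_new = 0.49 - 0.05·5.1676 = 0.49 - 0.25838 = 0.23162

v_new=5.1676, w_new=0.23162


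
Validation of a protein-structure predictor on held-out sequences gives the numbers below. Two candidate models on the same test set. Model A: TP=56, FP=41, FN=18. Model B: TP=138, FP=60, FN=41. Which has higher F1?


Model A: P=56/97=0.5773, R=56/74=0.7568, F1=2PR/(P+R)=2TP/(2TP+FP+FN)=112/171=0.655
Model B: P=138/198=0.697, R=138/179=0.7709, F1=2PR/(P+R)=2TP/(2TP+FP+FN)=276/377=0.7321
0.655 < 0.7321 → Model B

Model B


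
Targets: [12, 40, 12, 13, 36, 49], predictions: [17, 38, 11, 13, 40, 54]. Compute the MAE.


Absolute errors: |12-17|=5, |40-38|=2, |12-11|=1, |13-13|=0, |36-40|=4, |49-54|=5
Sum = 17
MAE = 17/6 = 17/6

17/6


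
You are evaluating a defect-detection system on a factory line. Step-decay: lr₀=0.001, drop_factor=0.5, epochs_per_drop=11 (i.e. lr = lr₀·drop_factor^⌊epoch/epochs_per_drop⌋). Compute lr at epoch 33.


n_drops = ⌊33/11⌋ = 3
lr = 0.001·0.5^3 = 0.001·0.125 = 0.000125

0.000125


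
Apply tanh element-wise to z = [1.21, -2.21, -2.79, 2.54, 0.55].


tanh(1.21) = 0.8367
tanh(-2.21) = -0.9762
tanh(-2.79) = -0.9925
tanh(2.54) = 0.9876
tanh(0.55) = 0.5005
result = [0.8367, -0.9762, -0.9925, 0.9876, 0.5005]

[0.8367, -0.9762, -0.9925, 0.9876, 0.5005]


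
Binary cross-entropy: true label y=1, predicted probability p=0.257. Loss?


BCE = -[y·ln(p) + (1-y)·ln(1-p)]
= -1·ln(0.257) - 0
= -ln(0.257) = 1.3587

1.3587


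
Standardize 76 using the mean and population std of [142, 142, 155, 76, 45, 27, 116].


μ = 100.4286, σ = 47.4157
z = (76 - 100.4286)/47.4157 = -0.5152

-0.5152


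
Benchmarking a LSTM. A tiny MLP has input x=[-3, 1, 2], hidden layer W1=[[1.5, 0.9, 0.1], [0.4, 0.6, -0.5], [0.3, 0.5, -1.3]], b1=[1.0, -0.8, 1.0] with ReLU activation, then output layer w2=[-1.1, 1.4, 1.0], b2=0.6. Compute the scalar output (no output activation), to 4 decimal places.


z1[0] = (1.5)·(-3) + (0.9)·(1) + (0.1)·(2) + 1.0 = -2.4
z1[1] = (0.4)·(-3) + (0.6)·(1) + (-0.5)·(2) - 0.8 = -2.4
z1[2] = (0.3)·(-3) + (0.5)·(1) + (-1.3)·(2) + 1.0 = -2.0
h = ReLU(z1) = [0.0, 0.0, 0.0]
output = (-1.1)·(0.0) + (1.4)·(0.0) + (1.0)·(0.0) + 0.6 = 0.6

0.6


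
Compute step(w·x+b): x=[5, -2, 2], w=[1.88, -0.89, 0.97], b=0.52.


z = (5)·(1.88) + (-2)·(-0.89) + (2)·(0.97) + 0.52
  = 13.64
step(z) = 1 (z≥0)

1


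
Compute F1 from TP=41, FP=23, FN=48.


Precision = 41/64 = 0.6406
Recall = 41/89 = 0.4607
F1 = 2·P·R/(P+R) = 2·TP/(2·TP+FP+FN) = 82/(82+23+48) = 82/153 = 0.5359

0.5359


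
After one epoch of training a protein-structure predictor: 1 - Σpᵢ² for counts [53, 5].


Probabilities: [53/58, 5/58] ≈ [0.9138, 0.0862]
Σpᵢ² = (2809 + 25)/58² = 2834/3364
Gini = 1 - Σpᵢ² = 1 - 2834/3364 = 0.1576

0.1576


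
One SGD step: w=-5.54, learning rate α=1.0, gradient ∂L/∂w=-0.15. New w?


w_new = w - α·∇
= -5.54 - 1.0·-0.15
= -5.54 + 0.15
= -5.39

-5.39


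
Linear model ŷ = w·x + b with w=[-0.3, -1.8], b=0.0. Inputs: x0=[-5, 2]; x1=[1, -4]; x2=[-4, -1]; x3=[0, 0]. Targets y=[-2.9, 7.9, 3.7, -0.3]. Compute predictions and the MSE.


ŷ0 = (-0.3)·(-5) + (-1.8)·(2) + 0.0 = -2.1
ŷ1 = (-0.3)·(1) + (-1.8)·(-4) + 0.0 = 6.9
ŷ2 = (-0.3)·(-4) + (-1.8)·(-1) + 0.0 = 3.0
ŷ3 = (-0.3)·(0) + (-1.8)·(0) + 0.0 = 0.0
errors² = [0.64, 1.0, 0.49, 0.09]
MSE = 2.2200/4 = 0.555

0.555


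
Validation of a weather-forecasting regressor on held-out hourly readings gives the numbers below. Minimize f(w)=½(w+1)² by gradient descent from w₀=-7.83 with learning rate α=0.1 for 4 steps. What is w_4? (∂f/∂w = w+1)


step 1: grad = -7.83+1 = -6.83; w = -7.83 - 0.1·(-6.83) = -7.147
step 2: grad = -7.147+1 = -6.147; w = -7.147 - 0.1·(-6.147) = -6.5323
step 3: grad = -6.5323+1 = -5.5323; w = -6.5323 - 0.1·(-5.5323) = -5.97907
step 4: grad = -5.97907+1 = -4.97907; w = -5.97907 - 0.1·(-4.97907) = -5.481163

-5.481163


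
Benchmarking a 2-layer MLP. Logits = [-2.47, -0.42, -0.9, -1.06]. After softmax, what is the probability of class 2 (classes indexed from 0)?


Exponentials: e^-2.47=0.0846, e^-0.42=0.657, e^-0.9=0.4066, e^-1.06=0.3465
Sum = 1.4947
Softmax = [0.0566, 0.4396, 0.272, 0.2318]
p[2] = 0.4066/1.4947 = 0.272

0.272


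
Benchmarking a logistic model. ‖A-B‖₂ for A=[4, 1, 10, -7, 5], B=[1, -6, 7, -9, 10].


d = √((4-1)² + (1+ 6)² + (10-7)² + (-7+ 9)² + (5-10)²)
  = √(9 + 49 + 9 + 4 + 25)
  = √96 = 9.798

9.798


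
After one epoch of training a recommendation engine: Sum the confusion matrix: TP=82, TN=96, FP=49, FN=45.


Total = TP + TN + FP + FN
= 82 + 96 + 49 + 45
= 272
(Predicted positive: 131, predicted negative: 141)

272


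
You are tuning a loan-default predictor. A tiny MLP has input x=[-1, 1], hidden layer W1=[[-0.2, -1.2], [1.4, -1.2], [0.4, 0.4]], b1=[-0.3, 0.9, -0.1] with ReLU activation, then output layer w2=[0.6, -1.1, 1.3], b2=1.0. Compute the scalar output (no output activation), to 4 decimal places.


z1[0] = (-0.2)·(-1) + (-1.2)·(1) - 0.3 = -1.3
z1[1] = (1.4)·(-1) + (-1.2)·(1) + 0.9 = -1.7
z1[2] = (0.4)·(-1) + (0.4)·(1) - 0.1 = -0.1
h = ReLU(z1) = [0.0, 0.0, 0.0]
output = (0.6)·(0.0) + (-1.1)·(0.0) + (1.3)·(0.0) + 1.0 = 1.0

1.0


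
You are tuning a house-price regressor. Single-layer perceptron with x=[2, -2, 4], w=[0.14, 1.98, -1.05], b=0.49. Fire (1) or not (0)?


z = (2)·(0.14) + (-2)·(1.98) + (4)·(-1.05) + 0.49
  = -7.39
step(z) = 0 (z<0)

0


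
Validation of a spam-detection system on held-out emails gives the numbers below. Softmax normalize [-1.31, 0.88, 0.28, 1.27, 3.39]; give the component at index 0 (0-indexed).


Exponentials: e^-1.31=0.2698, e^0.88=2.4109, e^0.28=1.3231, e^1.27=3.5609, e^3.39=29.666
Sum = 37.2307
Softmax = [0.0072, 0.0648, 0.0355, 0.0956, 0.7968]
p[0] = 0.2698/37.2307 = 0.0072

0.0072


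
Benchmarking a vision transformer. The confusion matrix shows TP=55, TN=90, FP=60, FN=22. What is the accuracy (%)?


Accuracy = (TP+TN)/(TP+TN+FP+FN)
= (55+90)/(227)
= 145/227 = 63.88%

63.88%


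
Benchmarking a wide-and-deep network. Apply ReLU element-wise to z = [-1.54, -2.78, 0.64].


ReLU(-1.54) = max(0, -1.54) = 0.0
ReLU(-2.78) = max(0, -2.78) = 0.0
ReLU(0.64) = max(0, 0.64) = 0.64
result = [0.0, 0.0, 0.64]

[0.0, 0.0, 0.64]


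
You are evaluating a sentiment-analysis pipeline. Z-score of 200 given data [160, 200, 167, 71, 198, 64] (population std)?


μ = 143.3333, σ = 55.6227
z = (200 - 143.3333)/55.6227 = 1.0188

1.0188


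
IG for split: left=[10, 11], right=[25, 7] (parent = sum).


Parent = [35, 18], H_parent = 0.9245
H_left = 0.9984 (n=21), H_right = 0.7579 (n=32)
H_children = (21/53)·0.9984 + (32/53)·0.7579 = 0.8532
IG = 0.9245 - 0.8532 = 0.0713

0.0713


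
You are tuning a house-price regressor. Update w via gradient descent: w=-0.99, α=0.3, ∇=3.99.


w_new = w - α·∇
= -0.99 - 0.3·3.99
= -0.99 - 1.197
= -2.187

-2.187


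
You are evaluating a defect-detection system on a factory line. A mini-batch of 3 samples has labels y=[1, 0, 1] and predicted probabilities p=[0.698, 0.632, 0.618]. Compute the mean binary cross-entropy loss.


L[0] = -ln(0.698) = 0.3595
L[1] = -ln(1-0.632) = -ln(0.368) = 0.9997
L[2] = -ln(0.618) = 0.4813
mean = (0.3595 + 0.9997 + 0.4813)/3 = 0.6135

0.6135


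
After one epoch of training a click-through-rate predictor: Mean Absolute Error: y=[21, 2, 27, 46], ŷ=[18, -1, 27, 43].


Absolute errors: |21-18|=3, |2+ 1|=3, |27-27|=0, |46-43|=3
Sum = 9
MAE = 9/4 = 9/4

9/4


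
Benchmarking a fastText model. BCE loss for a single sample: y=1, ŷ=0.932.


BCE = -[y·ln(p) + (1-y)·ln(1-p)]
= -1·ln(0.932) - 0
= -ln(0.932) = 0.0704

0.0704


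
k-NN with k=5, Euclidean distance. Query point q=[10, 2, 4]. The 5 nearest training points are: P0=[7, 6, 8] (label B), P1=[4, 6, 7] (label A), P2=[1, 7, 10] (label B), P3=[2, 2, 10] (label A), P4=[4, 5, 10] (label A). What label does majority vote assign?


d(q,P0) = 6.4031  (label B)
d(q,P1) = 7.8102  (label A)
d(q,P2) = 11.9164  (label B)
d(q,P3) = 10.0  (label A)
d(q,P4) = 9.0  (label A)
Votes: A=3, B=2
Majority → A

A


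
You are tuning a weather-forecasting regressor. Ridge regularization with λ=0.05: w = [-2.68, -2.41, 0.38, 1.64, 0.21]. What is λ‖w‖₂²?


‖w‖₂² = (-2.68)² + (-2.41)² + (0.38)² + (1.64)² + (0.21)²
     = 7.1824 + 5.8081 + 0.1444 + 2.6896 + 0.0441
     = 15.8686
λ·‖w‖₂² = 0.05·15.8686 = 0.79343

0.79343


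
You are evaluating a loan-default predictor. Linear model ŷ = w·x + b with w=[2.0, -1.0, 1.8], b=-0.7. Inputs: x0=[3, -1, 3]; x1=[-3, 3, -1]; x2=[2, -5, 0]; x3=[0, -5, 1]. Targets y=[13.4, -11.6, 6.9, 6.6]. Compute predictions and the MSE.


ŷ0 = (2.0)·(3) + (-1.0)·(-1) + (1.8)·(3) - 0.7 = 11.7
ŷ1 = (2.0)·(-3) + (-1.0)·(3) + (1.8)·(-1) - 0.7 = -11.5
ŷ2 = (2.0)·(2) + (-1.0)·(-5) + (1.8)·(0) - 0.7 = 8.3
ŷ3 = (2.0)·(0) + (-1.0)·(-5) + (1.8)·(1) - 0.7 = 6.1
errors² = [2.89, 0.01, 1.96, 0.25]
MSE = 5.1100/4 = 1.2775

1.2775


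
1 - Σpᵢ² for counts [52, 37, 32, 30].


Probabilities: [52/151, 37/151, 32/151, 30/151] ≈ [0.3444, 0.245, 0.2119, 0.1987]
Σpᵢ² = (2704 + 1369 + 1024 + 900)/151² = 5997/22801
Gini = 1 - Σpᵢ² = 1 - 5997/22801 = 0.737

0.737


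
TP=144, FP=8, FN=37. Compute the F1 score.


Precision = 144/152 = 0.9474
Recall = 144/181 = 0.7956
F1 = 2·P·R/(P+R) = 2·TP/(2·TP+FP+FN) = 288/(288+8+37) = 288/333 = 0.8649

0.8649


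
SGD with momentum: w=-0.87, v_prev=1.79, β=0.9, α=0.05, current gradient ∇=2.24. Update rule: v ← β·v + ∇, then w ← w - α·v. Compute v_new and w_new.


v_new = 0.9·1.79 + 2.24 = 1.611 + 2.24 = 3.851
w_new = -0.87 - 0.05·3.851 = -0.87 - 0.19255 = -1.06255

v_new=3.851, w_new=-1.06255


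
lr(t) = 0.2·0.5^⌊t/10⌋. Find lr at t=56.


n_drops = ⌊56/10⌋ = 5
lr = 0.2·0.5^5 = 0.2·0.03125 = 0.00625

0.00625


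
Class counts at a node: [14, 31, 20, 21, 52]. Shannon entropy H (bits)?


Probabilities: [14/138, 31/138, 20/138, 21/138, 52/138] ≈ [0.1014, 0.2246, 0.1449, 0.1522, 0.3768]
H = -((14/138)·log₂(14/138) + (31/138)·log₂(31/138) + (20/138)·log₂(20/138) + (21/138)·log₂(21/138) + (52/138)·log₂(52/138))
  = 2.1666 bits

2.1666 bits


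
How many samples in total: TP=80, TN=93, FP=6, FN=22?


Total = TP + TN + FP + FN
= 80 + 93 + 6 + 22
= 201
(Predicted positive: 86, predicted negative: 115)

201


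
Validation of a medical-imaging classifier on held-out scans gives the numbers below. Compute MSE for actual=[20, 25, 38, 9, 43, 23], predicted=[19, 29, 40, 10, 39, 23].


Squared errors: (20-19)²=1, (25-29)²=16, (38-40)²=4, (9-10)²=1, (43-39)²=16, (23-23)²=0
Sum = 38
MSE = 38/6 = 19/3

19/3


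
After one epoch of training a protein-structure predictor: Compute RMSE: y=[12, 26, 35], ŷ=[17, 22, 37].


MSE = 45/3 = 15
RMSE = √(45/3) = 3.873

3.873


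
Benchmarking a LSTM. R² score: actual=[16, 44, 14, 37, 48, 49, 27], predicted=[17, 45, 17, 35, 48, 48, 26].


ȳ = 33.5714
SS_res = Σ(y-ŷ)² = 17
SS_tot = Σ(y-ȳ)² = 1301.71
R² = 1 - SS_res/SS_tot = 1 - 0.0131 = 0.9869

0.9869


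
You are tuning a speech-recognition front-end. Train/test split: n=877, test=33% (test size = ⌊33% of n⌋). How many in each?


Test = ⌊877·33/100⌋ = 289
Train = 877 - 289 = 588

Train: 588, Test: 289


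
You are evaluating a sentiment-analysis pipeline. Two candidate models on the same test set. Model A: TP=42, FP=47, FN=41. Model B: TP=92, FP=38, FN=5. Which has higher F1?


Model A: P=42/89=0.4719, R=42/83=0.506, F1=2PR/(P+R)=2TP/(2TP+FP+FN)=84/172=0.4884
Model B: P=92/130=0.7077, R=92/97=0.9485, F1=2PR/(P+R)=2TP/(2TP+FP+FN)=184/227=0.8106
0.4884 < 0.8106 → Model B

Model B


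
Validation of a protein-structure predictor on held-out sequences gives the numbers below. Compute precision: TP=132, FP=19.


Precision = TP/(TP+FP)
= 132/(132+19)
= 132/151 = 87.42%

87.42%


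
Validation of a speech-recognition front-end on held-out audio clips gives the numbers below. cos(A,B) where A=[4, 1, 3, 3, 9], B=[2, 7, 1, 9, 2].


A·B = 4·2 + 1·7 + 3·1 + 3·9 + 9·2 = 63
‖A‖ = √116 = 10.7703, ‖B‖ = √139 = 11.7898
cos = 63/(√116·√139) = 63/√16124 = 0.4961

0.4961


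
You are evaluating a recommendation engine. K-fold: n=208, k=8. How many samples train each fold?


Fold size = 208/8 = 26
Training per fold = 208 - 26 = 182

182


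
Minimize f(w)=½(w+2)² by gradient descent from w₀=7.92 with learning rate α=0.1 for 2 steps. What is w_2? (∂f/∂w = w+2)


step 1: grad = 7.92+2 = 9.92; w = 7.92 - 0.1·(9.92) = 6.928
step 2: grad = 6.928+2 = 8.928; w = 6.928 - 0.1·(8.928) = 6.0352

6.0352


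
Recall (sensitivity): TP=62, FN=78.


Recall = TP/(TP+FN)
= 62/(62+78)
= 62/140 = 44.29%

44.29%


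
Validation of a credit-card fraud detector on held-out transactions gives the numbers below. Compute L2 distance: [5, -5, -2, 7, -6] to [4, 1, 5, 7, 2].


d = √((5-4)² + (-5-1)² + (-2-5)² + (7-7)² + (-6-2)²)
  = √(1 + 36 + 49 + 0 + 64)
  = √150 = 12.2474

12.2474


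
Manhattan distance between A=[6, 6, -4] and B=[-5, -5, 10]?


d = |6+ 5| + |6+ 5| + |-4-10|
  = 11 + 11 + 14
  = 36

36
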